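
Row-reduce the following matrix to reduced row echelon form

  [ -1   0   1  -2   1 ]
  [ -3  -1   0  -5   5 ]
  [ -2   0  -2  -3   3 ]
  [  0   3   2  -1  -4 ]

Multiply r1 by -1.
  [  1   0  -1   2  -1 ]
  [ -3  -1   0  -5   5 ]
  [ -2   0  -2  -3   3 ]
  [  0   3   2  -1  -4 ]
Add 3 times r1 to r2.
  [  1   0  -1   2  -1 ]
  [  0  -1  -3   1   2 ]
  [ -2   0  -2  -3   3 ]
  [  0   3   2  -1  -4 ]
Add 2 times r1 to r3.
  [ 1   0  -1   2  -1 ]
  [ 0  -1  -3   1   2 ]
  [ 0   0  -4   1   1 ]
  [ 0   3   2  -1  -4 ]
Multiply r2 by -1.
  [ 1  0  -1   2  -1 ]
  [ 0  1   3  -1  -2 ]
  [ 0  0  -4   1   1 ]
  [ 0  3   2  -1  -4 ]
Subtract 3 times r2 from r4.
  [ 1  0  -1   2  -1 ]
  [ 0  1   3  -1  -2 ]
  [ 0  0  -4   1   1 ]
  [ 0  0  -7   2   2 ]
Multiply r3 by -1/4.
  [ 1  0  -1     2    -1 ]
  [ 0  1   3    -1    -2 ]
  [ 0  0   1  -1/4  -1/4 ]
  [ 0  0  -7     2     2 ]
Add 7 times r3 to r4.
  [ 1  0  -1     2    -1 ]
  [ 0  1   3    -1    -2 ]
  [ 0  0   1  -1/4  -1/4 ]
  [ 0  0   0   1/4   1/4 ]
Multiply r4 by 4.
  [ 1  0  -1     2    -1 ]
  [ 0  1   3    -1    -2 ]
  [ 0  0   1  -1/4  -1/4 ]
  [ 0  0   0     1     1 ]
Add 1/4 times r4 to r3.
  [ 1  0  -1   2  -1 ]
  [ 0  1   3  -1  -2 ]
  [ 0  0   1   0   0 ]
  [ 0  0   0   1   1 ]
Add r4 to r2.
  [ 1  0  -1  2  -1 ]
  [ 0  1   3  0  -1 ]
  [ 0  0   1  0   0 ]
  [ 0  0   0  1   1 ]
Subtract 2 times r4 from r1.
  [ 1  0  -1  0  -3 ]
  [ 0  1   3  0  -1 ]
  [ 0  0   1  0   0 ]
  [ 0  0   0  1   1 ]
Subtract 3 times r3 from r2.
  [ 1  0  -1  0  -3 ]
  [ 0  1   0  0  -1 ]
  [ 0  0   1  0   0 ]
  [ 0  0   0  1   1 ]
Add r3 to r1.
  [ 1  0  0  0  -3 ]
  [ 0  1  0  0  -1 ]
  [ 0  0  1  0   0 ]
  [ 0  0  0  1   1 ]

[[1, 0, 0, 0, -3], [0, 1, 0, 0, -1], [0, 0, 1, 0, 0], [0, 0, 0, 1, 1]]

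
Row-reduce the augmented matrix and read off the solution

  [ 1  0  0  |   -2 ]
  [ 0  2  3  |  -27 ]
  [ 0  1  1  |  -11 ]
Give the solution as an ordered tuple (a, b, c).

(-2, -6, -5)

r2 := 1/2·r2
r3 := r3 − r2
r3 := -2·r3
r2 := r2 − 3/2·r3
Reading off the last column: a = -2, b = -6, c = -5.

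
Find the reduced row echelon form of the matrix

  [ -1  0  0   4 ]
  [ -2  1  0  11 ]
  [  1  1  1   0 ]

R1 → -1·R1
  [  1  0  0  -4 ]
  [ -2  1  0  11 ]
  [  1  1  1   0 ]
R2 → R2 + 2·R1
  [ 1  0  0  -4 ]
  [ 0  1  0   3 ]
  [ 1  1  1   0 ]
R3 → R3 − R1
  [ 1  0  0  -4 ]
  [ 0  1  0   3 ]
  [ 0  1  1   4 ]
R3 → R3 − R2
  [ 1  0  0  -4 ]
  [ 0  1  0   3 ]
  [ 0  0  1   1 ]

[[1, 0, 0, -4], [0, 1, 0, 3], [0, 0, 1, 1]]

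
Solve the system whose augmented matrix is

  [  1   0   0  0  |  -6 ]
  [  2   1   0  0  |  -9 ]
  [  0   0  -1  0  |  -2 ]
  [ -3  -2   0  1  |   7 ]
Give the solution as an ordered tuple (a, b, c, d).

(-6, 3, 2, -5)

Subtract 2 times ρ1 from ρ2.
  [  1   0   0  0  |  -6 ]
  [  0   1   0  0  |   3 ]
  [  0   0  -1  0  |  -2 ]
  [ -3  -2   0  1  |   7 ]
Add 3 times ρ1 to ρ4.
  [ 1   0   0  0  |   -6 ]
  [ 0   1   0  0  |    3 ]
  [ 0   0  -1  0  |   -2 ]
  [ 0  -2   0  1  |  -11 ]
Add 2 times ρ2 to ρ4.
  [ 1  0   0  0  |  -6 ]
  [ 0  1   0  0  |   3 ]
  [ 0  0  -1  0  |  -2 ]
  [ 0  0   0  1  |  -5 ]
Multiply ρ3 by -1.
  [ 1  0  0  0  |  -6 ]
  [ 0  1  0  0  |   3 ]
  [ 0  0  1  0  |   2 ]
  [ 0  0  0  1  |  -5 ]
Reading off the last column: a = -6, b = 3, c = 2, d = -5.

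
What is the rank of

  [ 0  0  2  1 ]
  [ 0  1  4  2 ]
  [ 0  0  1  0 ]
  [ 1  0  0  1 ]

R1 ↔ R4
  [ 1  0  0  1 ]
  [ 0  1  4  2 ]
  [ 0  0  1  0 ]
  [ 0  0  2  1 ]
R4 -> R4 − 2·R3
  [ 1  0  0  1 ]
  [ 0  1  4  2 ]
  [ 0  0  1  0 ]
  [ 0  0  0  1 ]
R2 -> R2 − 2·R4
  [ 1  0  0  1 ]
  [ 0  1  4  0 ]
  [ 0  0  1  0 ]
  [ 0  0  0  1 ]
R1 -> R1 − R4
  [ 1  0  0  0 ]
  [ 0  1  4  0 ]
  [ 0  0  1  0 ]
  [ 0  0  0  1 ]
R2 -> R2 − 4·R3
  [ 1  0  0  0 ]
  [ 0  1  0  0 ]
  [ 0  0  1  0 ]
  [ 0  0  0  1 ]
The reduced form has 4 nonzero rows.

rank = 4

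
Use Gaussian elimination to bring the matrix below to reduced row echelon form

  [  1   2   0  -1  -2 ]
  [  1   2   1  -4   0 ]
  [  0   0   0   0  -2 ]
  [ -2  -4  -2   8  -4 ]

[[1, 2, 0, -1, 0], [0, 0, 1, -3, 0], [0, 0, 0, 0, 1], [0, 0, 0, 0, 0]]

r2 -> r2 − r1
  [  1   2   0  -1  -2 ]
  [  0   0   1  -3   2 ]
  [  0   0   0   0  -2 ]
  [ -2  -4  -2   8  -4 ]
r4 -> r4 + 2·r1
  [ 1  2   0  -1  -2 ]
  [ 0  0   1  -3   2 ]
  [ 0  0   0   0  -2 ]
  [ 0  0  -2   6  -8 ]
r4 -> r4 + 2·r2
  [ 1  2  0  -1  -2 ]
  [ 0  0  1  -3   2 ]
  [ 0  0  0   0  -2 ]
  [ 0  0  0   0  -4 ]
r3 -> -1/2·r3
  [ 1  2  0  -1  -2 ]
  [ 0  0  1  -3   2 ]
  [ 0  0  0   0   1 ]
  [ 0  0  0   0  -4 ]
r4 -> r4 + 4·r3
  [ 1  2  0  -1  -2 ]
  [ 0  0  1  -3   2 ]
  [ 0  0  0   0   1 ]
  [ 0  0  0   0   0 ]
r2 -> r2 − 2·r3
  [ 1  2  0  -1  -2 ]
  [ 0  0  1  -3   0 ]
  [ 0  0  0   0   1 ]
  [ 0  0  0   0   0 ]
r1 -> r1 + 2·r3
  [ 1  2  0  -1  0 ]
  [ 0  0  1  -3  0 ]
  [ 0  0  0   0  1 ]
  [ 0  0  0   0  0 ]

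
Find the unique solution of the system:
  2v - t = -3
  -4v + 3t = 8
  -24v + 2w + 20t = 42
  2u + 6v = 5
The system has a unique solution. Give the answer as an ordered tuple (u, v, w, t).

(4, -1/2, -5, 2)

Form the augmented matrix and row-reduce:
  [ 0    2  0  -1  |  -3 ]
  [ 0   -4  0   3  |   8 ]
  [ 0  -24  2  20  |  42 ]
  [ 2    6  0   0  |   5 ]
ρ1 ↔ ρ4
  [ 2    6  0   0  |   5 ]
  [ 0   -4  0   3  |   8 ]
  [ 0  -24  2  20  |  42 ]
  [ 0    2  0  -1  |  -3 ]
ρ1 ← 1/2·ρ1
  [ 1    3  0   0  |  5/2 ]
  [ 0   -4  0   3  |    8 ]
  [ 0  -24  2  20  |   42 ]
  [ 0    2  0  -1  |   -3 ]
ρ2 ← -1/4·ρ2
  [ 1    3  0     0  |  5/2 ]
  [ 0    1  0  -3/4  |   -2 ]
  [ 0  -24  2    20  |   42 ]
  [ 0    2  0    -1  |   -3 ]
ρ3 ← ρ3 + 24·ρ2
  [ 1  3  0     0  |  5/2 ]
  [ 0  1  0  -3/4  |   -2 ]
  [ 0  0  2     2  |   -6 ]
  [ 0  2  0    -1  |   -3 ]
ρ4 ← ρ4 − 2·ρ2
  [ 1  3  0     0  |  5/2 ]
  [ 0  1  0  -3/4  |   -2 ]
  [ 0  0  2     2  |   -6 ]
  [ 0  0  0   1/2  |    1 ]
ρ3 ← 1/2·ρ3
  [ 1  3  0     0  |  5/2 ]
  [ 0  1  0  -3/4  |   -2 ]
  [ 0  0  1     1  |   -3 ]
  [ 0  0  0   1/2  |    1 ]
ρ4 ← 2·ρ4
  [ 1  3  0     0  |  5/2 ]
  [ 0  1  0  -3/4  |   -2 ]
  [ 0  0  1     1  |   -3 ]
  [ 0  0  0     1  |    2 ]
ρ3 ← ρ3 − ρ4
  [ 1  3  0     0  |  5/2 ]
  [ 0  1  0  -3/4  |   -2 ]
  [ 0  0  1     0  |   -5 ]
  [ 0  0  0     1  |    2 ]
ρ2 ← ρ2 + 3/4·ρ4
  [ 1  3  0  0  |   5/2 ]
  [ 0  1  0  0  |  -1/2 ]
  [ 0  0  1  0  |    -5 ]
  [ 0  0  0  1  |     2 ]
ρ1 ← ρ1 − 3·ρ2
  [ 1  0  0  0  |     4 ]
  [ 0  1  0  0  |  -1/2 ]
  [ 0  0  1  0  |    -5 ]
  [ 0  0  0  1  |     2 ]
Reading off the last column: u = 4, v = -1/2, w = -5, t = 2.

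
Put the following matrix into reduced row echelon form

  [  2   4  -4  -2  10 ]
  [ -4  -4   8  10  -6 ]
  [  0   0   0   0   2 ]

R1 -> 1/2·R1
  [  1   2  -2  -1   5 ]
  [ -4  -4   8  10  -6 ]
  [  0   0   0   0   2 ]
R2 -> R2 + 4·R1
  [ 1  2  -2  -1   5 ]
  [ 0  4   0   6  14 ]
  [ 0  0   0   0   2 ]
R2 -> 1/4·R2
  [ 1  2  -2   -1    5 ]
  [ 0  1   0  3/2  7/2 ]
  [ 0  0   0    0    2 ]
R3 -> 1/2·R3
  [ 1  2  -2   -1    5 ]
  [ 0  1   0  3/2  7/2 ]
  [ 0  0   0    0    1 ]
R2 -> R2 − 7/2·R3
  [ 1  2  -2   -1  5 ]
  [ 0  1   0  3/2  0 ]
  [ 0  0   0    0  1 ]
R1 -> R1 − 5·R3
  [ 1  2  -2   -1  0 ]
  [ 0  1   0  3/2  0 ]
  [ 0  0   0    0  1 ]
R1 -> R1 − 2·R2
  [ 1  0  -2   -4  0 ]
  [ 0  1   0  3/2  0 ]
  [ 0  0   0    0  1 ]

[[1, 0, -2, -4, 0], [0, 1, 0, 3/2, 0], [0, 0, 0, 0, 1]]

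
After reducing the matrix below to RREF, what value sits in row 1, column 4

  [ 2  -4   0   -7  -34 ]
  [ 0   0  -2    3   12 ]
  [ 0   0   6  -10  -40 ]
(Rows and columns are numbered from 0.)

R1 -> 1/2·R1
  [ 1  -2   0  -7/2  -17 ]
  [ 0   0  -2     3   12 ]
  [ 0   0   6   -10  -40 ]
R2 -> -1/2·R2
  [ 1  -2  0  -7/2  -17 ]
  [ 0   0  1  -3/2   -6 ]
  [ 0   0  6   -10  -40 ]
R3 -> R3 − 6·R2
  [ 1  -2  0  -7/2  -17 ]
  [ 0   0  1  -3/2   -6 ]
  [ 0   0  0    -1   -4 ]
R3 -> -1·R3
  [ 1  -2  0  -7/2  -17 ]
  [ 0   0  1  -3/2   -6 ]
  [ 0   0  0     1    4 ]
R2 -> R2 + 3/2·R3
  [ 1  -2  0  -7/2  -17 ]
  [ 0   0  1     0    0 ]
  [ 0   0  0     1    4 ]
R1 -> R1 + 7/2·R3
  [ 1  -2  0  0  -3 ]
  [ 0   0  1  0   0 ]
  [ 0   0  0  1   4 ]

0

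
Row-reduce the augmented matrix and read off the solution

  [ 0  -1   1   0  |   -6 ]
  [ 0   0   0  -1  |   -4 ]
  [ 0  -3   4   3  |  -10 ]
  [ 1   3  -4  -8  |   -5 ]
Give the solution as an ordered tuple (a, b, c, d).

(5, 2, -4, 4)

r1 <-> r4
  [ 1   3  -4  -8  |   -5 ]
  [ 0   0   0  -1  |   -4 ]
  [ 0  -3   4   3  |  -10 ]
  [ 0  -1   1   0  |   -6 ]
r2 <-> r3
  [ 1   3  -4  -8  |   -5 ]
  [ 0  -3   4   3  |  -10 ]
  [ 0   0   0  -1  |   -4 ]
  [ 0  -1   1   0  |   -6 ]
r2 -> -1/3·r2
  [ 1   3    -4  -8  |    -5 ]
  [ 0   1  -4/3  -1  |  10/3 ]
  [ 0   0     0  -1  |    -4 ]
  [ 0  -1     1   0  |    -6 ]
r4 -> r4 + r2
  [ 1  3    -4  -8  |    -5 ]
  [ 0  1  -4/3  -1  |  10/3 ]
  [ 0  0     0  -1  |    -4 ]
  [ 0  0  -1/3  -1  |  -8/3 ]
r3 <-> r4
  [ 1  3    -4  -8  |    -5 ]
  [ 0  1  -4/3  -1  |  10/3 ]
  [ 0  0  -1/3  -1  |  -8/3 ]
  [ 0  0     0  -1  |    -4 ]
r3 -> -3·r3
  [ 1  3    -4  -8  |    -5 ]
  [ 0  1  -4/3  -1  |  10/3 ]
  [ 0  0     1   3  |     8 ]
  [ 0  0     0  -1  |    -4 ]
r4 -> -1·r4
  [ 1  3    -4  -8  |    -5 ]
  [ 0  1  -4/3  -1  |  10/3 ]
  [ 0  0     1   3  |     8 ]
  [ 0  0     0   1  |     4 ]
r3 -> r3 − 3·r4
  [ 1  3    -4  -8  |    -5 ]
  [ 0  1  -4/3  -1  |  10/3 ]
  [ 0  0     1   0  |    -4 ]
  [ 0  0     0   1  |     4 ]
r2 -> r2 + r4
  [ 1  3    -4  -8  |    -5 ]
  [ 0  1  -4/3   0  |  22/3 ]
  [ 0  0     1   0  |    -4 ]
  [ 0  0     0   1  |     4 ]
r1 -> r1 + 8·r4
  [ 1  3    -4  0  |    27 ]
  [ 0  1  -4/3  0  |  22/3 ]
  [ 0  0     1  0  |    -4 ]
  [ 0  0     0  1  |     4 ]
r2 -> r2 + 4/3·r3
  [ 1  3  -4  0  |  27 ]
  [ 0  1   0  0  |   2 ]
  [ 0  0   1  0  |  -4 ]
  [ 0  0   0  1  |   4 ]
r1 -> r1 + 4·r3
  [ 1  3  0  0  |  11 ]
  [ 0  1  0  0  |   2 ]
  [ 0  0  1  0  |  -4 ]
  [ 0  0  0  1  |   4 ]
r1 -> r1 − 3·r2
  [ 1  0  0  0  |   5 ]
  [ 0  1  0  0  |   2 ]
  [ 0  0  1  0  |  -4 ]
  [ 0  0  0  1  |   4 ]
Reading off the last column: a = 5, b = 2, c = -4, d = 4.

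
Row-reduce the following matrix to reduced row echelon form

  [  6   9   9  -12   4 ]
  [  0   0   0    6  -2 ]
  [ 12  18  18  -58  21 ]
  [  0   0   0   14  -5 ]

[[1, 3/2, 3/2, 0, 0], [0, 0, 0, 1, 0], [0, 0, 0, 0, 1], [0, 0, 0, 0, 0]]

R1 → 1/6·R1
  [  1  3/2  3/2   -2  2/3 ]
  [  0    0    0    6   -2 ]
  [ 12   18   18  -58   21 ]
  [  0    0    0   14   -5 ]
R3 → R3 − 12·R1
  [ 1  3/2  3/2   -2  2/3 ]
  [ 0    0    0    6   -2 ]
  [ 0    0    0  -34   13 ]
  [ 0    0    0   14   -5 ]
R2 → 1/6·R2
  [ 1  3/2  3/2   -2   2/3 ]
  [ 0    0    0    1  -1/3 ]
  [ 0    0    0  -34    13 ]
  [ 0    0    0   14    -5 ]
R3 → R3 + 34·R2
  [ 1  3/2  3/2  -2   2/3 ]
  [ 0    0    0   1  -1/3 ]
  [ 0    0    0   0   5/3 ]
  [ 0    0    0  14    -5 ]
R4 → R4 − 14·R2
  [ 1  3/2  3/2  -2   2/3 ]
  [ 0    0    0   1  -1/3 ]
  [ 0    0    0   0   5/3 ]
  [ 0    0    0   0  -1/3 ]
R3 → 3/5·R3
  [ 1  3/2  3/2  -2   2/3 ]
  [ 0    0    0   1  -1/3 ]
  [ 0    0    0   0     1 ]
  [ 0    0    0   0  -1/3 ]
R4 → R4 + 1/3·R3
  [ 1  3/2  3/2  -2   2/3 ]
  [ 0    0    0   1  -1/3 ]
  [ 0    0    0   0     1 ]
  [ 0    0    0   0     0 ]
R2 → R2 + 1/3·R3
  [ 1  3/2  3/2  -2  2/3 ]
  [ 0    0    0   1    0 ]
  [ 0    0    0   0    1 ]
  [ 0    0    0   0    0 ]
R1 → R1 − 2/3·R3
  [ 1  3/2  3/2  -2  0 ]
  [ 0    0    0   1  0 ]
  [ 0    0    0   0  1 ]
  [ 0    0    0   0  0 ]
R1 → R1 + 2·R2
  [ 1  3/2  3/2  0  0 ]
  [ 0    0    0  1  0 ]
  [ 0    0    0  0  1 ]
  [ 0    0    0  0  0 ]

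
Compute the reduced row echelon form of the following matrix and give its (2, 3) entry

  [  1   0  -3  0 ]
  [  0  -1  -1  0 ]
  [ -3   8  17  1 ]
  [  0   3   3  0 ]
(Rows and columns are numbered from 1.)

1

R3 → R3 + 3·R1
  [ 1   0  -3  0 ]
  [ 0  -1  -1  0 ]
  [ 0   8   8  1 ]
  [ 0   3   3  0 ]
R2 → -1·R2
  [ 1  0  -3  0 ]
  [ 0  1   1  0 ]
  [ 0  8   8  1 ]
  [ 0  3   3  0 ]
R3 → R3 − 8·R2
  [ 1  0  -3  0 ]
  [ 0  1   1  0 ]
  [ 0  0   0  1 ]
  [ 0  3   3  0 ]
R4 → R4 − 3·R2
  [ 1  0  -3  0 ]
  [ 0  1   1  0 ]
  [ 0  0   0  1 ]
  [ 0  0   0  0 ]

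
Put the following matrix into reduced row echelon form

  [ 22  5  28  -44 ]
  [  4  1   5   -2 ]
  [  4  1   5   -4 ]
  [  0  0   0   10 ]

ρ1 -> 1/22·ρ1
  [ 1  5/22  14/11  -2 ]
  [ 4     1      5  -2 ]
  [ 4     1      5  -4 ]
  [ 0     0      0  10 ]
ρ2 -> ρ2 − 4·ρ1
  [ 1  5/22  14/11  -2 ]
  [ 0  1/11  -1/11   6 ]
  [ 4     1      5  -4 ]
  [ 0     0      0  10 ]
ρ3 -> ρ3 − 4·ρ1
  [ 1  5/22  14/11  -2 ]
  [ 0  1/11  -1/11   6 ]
  [ 0  1/11  -1/11   4 ]
  [ 0     0      0  10 ]
ρ2 -> 11·ρ2
  [ 1  5/22  14/11  -2 ]
  [ 0     1     -1  66 ]
  [ 0  1/11  -1/11   4 ]
  [ 0     0      0  10 ]
ρ3 -> ρ3 − 1/11·ρ2
  [ 1  5/22  14/11  -2 ]
  [ 0     1     -1  66 ]
  [ 0     0      0  -2 ]
  [ 0     0      0  10 ]
ρ3 -> -1/2·ρ3
  [ 1  5/22  14/11  -2 ]
  [ 0     1     -1  66 ]
  [ 0     0      0   1 ]
  [ 0     0      0  10 ]
ρ4 -> ρ4 − 10·ρ3
  [ 1  5/22  14/11  -2 ]
  [ 0     1     -1  66 ]
  [ 0     0      0   1 ]
  [ 0     0      0   0 ]
ρ2 -> ρ2 − 66·ρ3
  [ 1  5/22  14/11  -2 ]
  [ 0     1     -1   0 ]
  [ 0     0      0   1 ]
  [ 0     0      0   0 ]
ρ1 -> ρ1 + 2·ρ3
  [ 1  5/22  14/11  0 ]
  [ 0     1     -1  0 ]
  [ 0     0      0  1 ]
  [ 0     0      0  0 ]
ρ1 -> ρ1 − 5/22·ρ2
  [ 1  0  3/2  0 ]
  [ 0  1   -1  0 ]
  [ 0  0    0  1 ]
  [ 0  0    0  0 ]

[[1, 0, 3/2, 0], [0, 1, -1, 0], [0, 0, 0, 1], [0, 0, 0, 0]]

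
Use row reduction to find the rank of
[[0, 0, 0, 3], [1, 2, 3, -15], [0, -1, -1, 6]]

rank = 3

R1 ↔ R2
  [ 1   2   3  -15 ]
  [ 0   0   0    3 ]
  [ 0  -1  -1    6 ]
R2 ↔ R3
  [ 1   2   3  -15 ]
  [ 0  -1  -1    6 ]
  [ 0   0   0    3 ]
R2 -> -1·R2
  [ 1  2  3  -15 ]
  [ 0  1  1   -6 ]
  [ 0  0  0    3 ]
R3 -> 1/3·R3
  [ 1  2  3  -15 ]
  [ 0  1  1   -6 ]
  [ 0  0  0    1 ]
R2 -> R2 + 6·R3
  [ 1  2  3  -15 ]
  [ 0  1  1    0 ]
  [ 0  0  0    1 ]
R1 -> R1 + 15·R3
  [ 1  2  3  0 ]
  [ 0  1  1  0 ]
  [ 0  0  0  1 ]
R1 -> R1 − 2·R2
  [ 1  0  1  0 ]
  [ 0  1  1  0 ]
  [ 0  0  0  1 ]
The reduced form has 3 nonzero rows.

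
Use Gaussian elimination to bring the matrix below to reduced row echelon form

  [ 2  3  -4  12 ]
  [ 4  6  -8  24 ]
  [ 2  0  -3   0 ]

ρ1 ← 1/2·ρ1
  [ 1  3/2  -2   6 ]
  [ 4    6  -8  24 ]
  [ 2    0  -3   0 ]
ρ2 ← ρ2 − 4·ρ1
  [ 1  3/2  -2  6 ]
  [ 0    0   0  0 ]
  [ 2    0  -3  0 ]
ρ3 ← ρ3 − 2·ρ1
  [ 1  3/2  -2    6 ]
  [ 0    0   0    0 ]
  [ 0   -3   1  -12 ]
ρ2 ↔ ρ3
  [ 1  3/2  -2    6 ]
  [ 0   -3   1  -12 ]
  [ 0    0   0    0 ]
ρ2 ← -1/3·ρ2
  [ 1  3/2    -2  6 ]
  [ 0    1  -1/3  4 ]
  [ 0    0     0  0 ]
ρ1 ← ρ1 − 3/2·ρ2
  [ 1  0  -3/2  0 ]
  [ 0  1  -1/3  4 ]
  [ 0  0     0  0 ]

[[1, 0, -3/2, 0], [0, 1, -1/3, 4], [0, 0, 0, 0]]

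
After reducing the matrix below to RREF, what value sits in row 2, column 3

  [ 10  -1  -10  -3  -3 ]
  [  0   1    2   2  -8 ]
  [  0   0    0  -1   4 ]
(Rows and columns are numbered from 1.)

R1 → 1/10·R1
  [ 1  -1/10  -1  -3/10  -3/10 ]
  [ 0      1   2      2     -8 ]
  [ 0      0   0     -1      4 ]
R3 → -1·R3
  [ 1  -1/10  -1  -3/10  -3/10 ]
  [ 0      1   2      2     -8 ]
  [ 0      0   0      1     -4 ]
R2 → R2 − 2·R3
  [ 1  -1/10  -1  -3/10  -3/10 ]
  [ 0      1   2      0      0 ]
  [ 0      0   0      1     -4 ]
R1 → R1 + 3/10·R3
  [ 1  -1/10  -1  0  -3/2 ]
  [ 0      1   2  0     0 ]
  [ 0      0   0  1    -4 ]
R1 → R1 + 1/10·R2
  [ 1  0  -4/5  0  -3/2 ]
  [ 0  1     2  0     0 ]
  [ 0  0     0  1    -4 ]

2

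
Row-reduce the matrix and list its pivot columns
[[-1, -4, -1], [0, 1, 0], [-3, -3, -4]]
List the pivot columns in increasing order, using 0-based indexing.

0, 1, 2

Multiply R1 by -1.
  [  1   4   1 ]
  [  0   1   0 ]
  [ -3  -3  -4 ]
Add 3 times R1 to R3.
  [ 1  4   1 ]
  [ 0  1   0 ]
  [ 0  9  -1 ]
Subtract 9 times R2 from R3.
  [ 1  4   1 ]
  [ 0  1   0 ]
  [ 0  0  -1 ]
Multiply R3 by -1.
  [ 1  4  1 ]
  [ 0  1  0 ]
  [ 0  0  1 ]
Subtract R3 from R1.
  [ 1  4  0 ]
  [ 0  1  0 ]
  [ 0  0  1 ]
Subtract 4 times R2 from R1.
  [ 1  0  0 ]
  [ 0  1  0 ]
  [ 0  0  1 ]
Pivot columns are the columns containing a leading 1.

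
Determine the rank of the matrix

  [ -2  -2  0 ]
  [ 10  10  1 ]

rank = 2

R1 → -1/2·R1
  [  1   1  0 ]
  [ 10  10  1 ]
R2 → R2 − 10·R1
  [ 1  1  0 ]
  [ 0  0  1 ]
The reduced form has 2 nonzero rows.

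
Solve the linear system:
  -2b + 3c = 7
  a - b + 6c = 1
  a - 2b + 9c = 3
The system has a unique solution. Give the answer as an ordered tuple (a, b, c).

Form the augmented matrix and row-reduce:
  [ 0  -2  3  |  7 ]
  [ 1  -1  6  |  1 ]
  [ 1  -2  9  |  3 ]
R1 ↔ R2
  [ 1  -1  6  |  1 ]
  [ 0  -2  3  |  7 ]
  [ 1  -2  9  |  3 ]
R3 := R3 − R1
  [ 1  -1  6  |  1 ]
  [ 0  -2  3  |  7 ]
  [ 0  -1  3  |  2 ]
R2 := -1/2·R2
  [ 1  -1     6  |     1 ]
  [ 0   1  -3/2  |  -7/2 ]
  [ 0  -1     3  |     2 ]
R3 := R3 + R2
  [ 1  -1     6  |     1 ]
  [ 0   1  -3/2  |  -7/2 ]
  [ 0   0   3/2  |  -3/2 ]
R3 := 2/3·R3
  [ 1  -1     6  |     1 ]
  [ 0   1  -3/2  |  -7/2 ]
  [ 0   0     1  |    -1 ]
R2 := R2 + 3/2·R3
  [ 1  -1  6  |   1 ]
  [ 0   1  0  |  -5 ]
  [ 0   0  1  |  -1 ]
R1 := R1 − 6·R3
  [ 1  -1  0  |   7 ]
  [ 0   1  0  |  -5 ]
  [ 0   0  1  |  -1 ]
R1 := R1 + R2
  [ 1  0  0  |   2 ]
  [ 0  1  0  |  -5 ]
  [ 0  0  1  |  -1 ]
Reading off the last column: a = 2, b = -5, c = -1.

(2, -5, -1)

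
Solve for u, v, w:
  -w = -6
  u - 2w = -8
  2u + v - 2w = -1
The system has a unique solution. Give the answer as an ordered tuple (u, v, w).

Form the augmented matrix and row-reduce:
  [ 0  0  -1  |  -6 ]
  [ 1  0  -2  |  -8 ]
  [ 2  1  -2  |  -1 ]
R1 <=> R2
  [ 1  0  -2  |  -8 ]
  [ 0  0  -1  |  -6 ]
  [ 2  1  -2  |  -1 ]
R3 → R3 − 2·R1
  [ 1  0  -2  |  -8 ]
  [ 0  0  -1  |  -6 ]
  [ 0  1   2  |  15 ]
R2 <=> R3
  [ 1  0  -2  |  -8 ]
  [ 0  1   2  |  15 ]
  [ 0  0  -1  |  -6 ]
R3 → -1·R3
  [ 1  0  -2  |  -8 ]
  [ 0  1   2  |  15 ]
  [ 0  0   1  |   6 ]
R2 → R2 − 2·R3
  [ 1  0  -2  |  -8 ]
  [ 0  1   0  |   3 ]
  [ 0  0   1  |   6 ]
R1 → R1 + 2·R3
  [ 1  0  0  |  4 ]
  [ 0  1  0  |  3 ]
  [ 0  0  1  |  6 ]
Reading off the last column: u = 4, v = 3, w = 6.

(4, 3, 6)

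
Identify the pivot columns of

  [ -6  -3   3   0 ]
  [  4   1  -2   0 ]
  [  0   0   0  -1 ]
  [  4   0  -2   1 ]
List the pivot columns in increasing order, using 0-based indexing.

Multiply R1 by -1/6.
  [ 1  1/2  -1/2   0 ]
  [ 4    1    -2   0 ]
  [ 0    0     0  -1 ]
  [ 4    0    -2   1 ]
Subtract 4 times R1 from R2.
  [ 1  1/2  -1/2   0 ]
  [ 0   -1     0   0 ]
  [ 0    0     0  -1 ]
  [ 4    0    -2   1 ]
Subtract 4 times R1 from R4.
  [ 1  1/2  -1/2   0 ]
  [ 0   -1     0   0 ]
  [ 0    0     0  -1 ]
  [ 0   -2     0   1 ]
Multiply R2 by -1.
  [ 1  1/2  -1/2   0 ]
  [ 0    1     0   0 ]
  [ 0    0     0  -1 ]
  [ 0   -2     0   1 ]
Add 2 times R2 to R4.
  [ 1  1/2  -1/2   0 ]
  [ 0    1     0   0 ]
  [ 0    0     0  -1 ]
  [ 0    0     0   1 ]
Multiply R3 by -1.
  [ 1  1/2  -1/2  0 ]
  [ 0    1     0  0 ]
  [ 0    0     0  1 ]
  [ 0    0     0  1 ]
Subtract R3 from R4.
  [ 1  1/2  -1/2  0 ]
  [ 0    1     0  0 ]
  [ 0    0     0  1 ]
  [ 0    0     0  0 ]
Subtract 1/2 times R2 from R1.
  [ 1  0  -1/2  0 ]
  [ 0  1     0  0 ]
  [ 0  0     0  1 ]
  [ 0  0     0  0 ]
Pivot columns are the columns containing a leading 1.

0, 1, 3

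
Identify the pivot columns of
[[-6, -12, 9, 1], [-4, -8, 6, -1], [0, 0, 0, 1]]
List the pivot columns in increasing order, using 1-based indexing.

ρ1 -> -1/6·ρ1
  [  1   2  -3/2  -1/6 ]
  [ -4  -8     6    -1 ]
  [  0   0     0     1 ]
ρ2 -> ρ2 + 4·ρ1
  [ 1  2  -3/2  -1/6 ]
  [ 0  0     0  -5/3 ]
  [ 0  0     0     1 ]
ρ2 -> -3/5·ρ2
  [ 1  2  -3/2  -1/6 ]
  [ 0  0     0     1 ]
  [ 0  0     0     1 ]
ρ3 -> ρ3 − ρ2
  [ 1  2  -3/2  -1/6 ]
  [ 0  0     0     1 ]
  [ 0  0     0     0 ]
ρ1 -> ρ1 + 1/6·ρ2
  [ 1  2  -3/2  0 ]
  [ 0  0     0  1 ]
  [ 0  0     0  0 ]
Pivot columns are the columns containing a leading 1.

1, 4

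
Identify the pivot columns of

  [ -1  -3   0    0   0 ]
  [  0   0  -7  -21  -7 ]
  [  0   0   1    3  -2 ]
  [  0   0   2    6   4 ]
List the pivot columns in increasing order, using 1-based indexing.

1, 3, 5

Multiply ρ1 by -1.
  [ 1  3   0    0   0 ]
  [ 0  0  -7  -21  -7 ]
  [ 0  0   1    3  -2 ]
  [ 0  0   2    6   4 ]
Multiply ρ2 by -1/7.
  [ 1  3  0  0   0 ]
  [ 0  0  1  3   1 ]
  [ 0  0  1  3  -2 ]
  [ 0  0  2  6   4 ]
Subtract ρ2 from ρ3.
  [ 1  3  0  0   0 ]
  [ 0  0  1  3   1 ]
  [ 0  0  0  0  -3 ]
  [ 0  0  2  6   4 ]
Subtract 2 times ρ2 from ρ4.
  [ 1  3  0  0   0 ]
  [ 0  0  1  3   1 ]
  [ 0  0  0  0  -3 ]
  [ 0  0  0  0   2 ]
Multiply ρ3 by -1/3.
  [ 1  3  0  0  0 ]
  [ 0  0  1  3  1 ]
  [ 0  0  0  0  1 ]
  [ 0  0  0  0  2 ]
Subtract 2 times ρ3 from ρ4.
  [ 1  3  0  0  0 ]
  [ 0  0  1  3  1 ]
  [ 0  0  0  0  1 ]
  [ 0  0  0  0  0 ]
Subtract ρ3 from ρ2.
  [ 1  3  0  0  0 ]
  [ 0  0  1  3  0 ]
  [ 0  0  0  0  1 ]
  [ 0  0  0  0  0 ]
Pivot columns are the columns containing a leading 1.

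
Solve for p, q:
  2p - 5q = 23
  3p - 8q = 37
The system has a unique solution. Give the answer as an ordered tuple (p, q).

Form the augmented matrix and row-reduce:
  [ 2  -5  |  23 ]
  [ 3  -8  |  37 ]
ρ1 ← 1/2·ρ1
  [ 1  -5/2  |  23/2 ]
  [ 3    -8  |    37 ]
ρ2 ← ρ2 − 3·ρ1
  [ 1  -5/2  |  23/2 ]
  [ 0  -1/2  |   5/2 ]
ρ2 ← -2·ρ2
  [ 1  -5/2  |  23/2 ]
  [ 0     1  |    -5 ]
ρ1 ← ρ1 + 5/2·ρ2
  [ 1  0  |  -1 ]
  [ 0  1  |  -5 ]
Reading off the last column: p = -1, q = -5.

(-1, -5)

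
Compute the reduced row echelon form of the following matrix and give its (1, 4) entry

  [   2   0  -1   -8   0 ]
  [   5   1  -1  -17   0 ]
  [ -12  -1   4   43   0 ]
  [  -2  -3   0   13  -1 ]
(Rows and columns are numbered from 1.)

Multiply R1 by 1/2.
  [   1   0  -1/2   -4   0 ]
  [   5   1    -1  -17   0 ]
  [ -12  -1     4   43   0 ]
  [  -2  -3     0   13  -1 ]
Subtract 5 times R1 from R2.
  [   1   0  -1/2  -4   0 ]
  [   0   1   3/2   3   0 ]
  [ -12  -1     4  43   0 ]
  [  -2  -3     0  13  -1 ]
Add 12 times R1 to R3.
  [  1   0  -1/2  -4   0 ]
  [  0   1   3/2   3   0 ]
  [  0  -1    -2  -5   0 ]
  [ -2  -3     0  13  -1 ]
Add 2 times R1 to R4.
  [ 1   0  -1/2  -4   0 ]
  [ 0   1   3/2   3   0 ]
  [ 0  -1    -2  -5   0 ]
  [ 0  -3    -1   5  -1 ]
Add R2 to R3.
  [ 1   0  -1/2  -4   0 ]
  [ 0   1   3/2   3   0 ]
  [ 0   0  -1/2  -2   0 ]
  [ 0  -3    -1   5  -1 ]
Add 3 times R2 to R4.
  [ 1  0  -1/2  -4   0 ]
  [ 0  1   3/2   3   0 ]
  [ 0  0  -1/2  -2   0 ]
  [ 0  0   7/2  14  -1 ]
Multiply R3 by -2.
  [ 1  0  -1/2  -4   0 ]
  [ 0  1   3/2   3   0 ]
  [ 0  0     1   4   0 ]
  [ 0  0   7/2  14  -1 ]
Subtract 7/2 times R3 from R4.
  [ 1  0  -1/2  -4   0 ]
  [ 0  1   3/2   3   0 ]
  [ 0  0     1   4   0 ]
  [ 0  0     0   0  -1 ]
Multiply R4 by -1.
  [ 1  0  -1/2  -4  0 ]
  [ 0  1   3/2   3  0 ]
  [ 0  0     1   4  0 ]
  [ 0  0     0   0  1 ]
Subtract 3/2 times R3 from R2.
  [ 1  0  -1/2  -4  0 ]
  [ 0  1     0  -3  0 ]
  [ 0  0     1   4  0 ]
  [ 0  0     0   0  1 ]
Add 1/2 times R3 to R1.
  [ 1  0  0  -2  0 ]
  [ 0  1  0  -3  0 ]
  [ 0  0  1   4  0 ]
  [ 0  0  0   0  1 ]

-2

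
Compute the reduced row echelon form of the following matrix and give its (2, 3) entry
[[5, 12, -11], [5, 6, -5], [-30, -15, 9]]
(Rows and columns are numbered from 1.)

-1

R1 := 1/5·R1
  [   1  12/5  -11/5 ]
  [   5     6     -5 ]
  [ -30   -15      9 ]
R2 := R2 − 5·R1
  [   1  12/5  -11/5 ]
  [   0    -6      6 ]
  [ -30   -15      9 ]
R3 := R3 + 30·R1
  [ 1  12/5  -11/5 ]
  [ 0    -6      6 ]
  [ 0    57    -57 ]
R2 := -1/6·R2
  [ 1  12/5  -11/5 ]
  [ 0     1     -1 ]
  [ 0    57    -57 ]
R3 := R3 − 57·R2
  [ 1  12/5  -11/5 ]
  [ 0     1     -1 ]
  [ 0     0      0 ]
R1 := R1 − 12/5·R2
  [ 1  0  1/5 ]
  [ 0  1   -1 ]
  [ 0  0    0 ]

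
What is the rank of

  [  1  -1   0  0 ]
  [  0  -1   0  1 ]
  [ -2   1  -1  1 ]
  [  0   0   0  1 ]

R3 ← R3 + 2·R1
  [ 1  -1   0  0 ]
  [ 0  -1   0  1 ]
  [ 0  -1  -1  1 ]
  [ 0   0   0  1 ]
R2 ← -1·R2
  [ 1  -1   0   0 ]
  [ 0   1   0  -1 ]
  [ 0  -1  -1   1 ]
  [ 0   0   0   1 ]
R3 ← R3 + R2
  [ 1  -1   0   0 ]
  [ 0   1   0  -1 ]
  [ 0   0  -1   0 ]
  [ 0   0   0   1 ]
R3 ← -1·R3
  [ 1  -1  0   0 ]
  [ 0   1  0  -1 ]
  [ 0   0  1   0 ]
  [ 0   0  0   1 ]
R2 ← R2 + R4
  [ 1  -1  0  0 ]
  [ 0   1  0  0 ]
  [ 0   0  1  0 ]
  [ 0   0  0  1 ]
R1 ← R1 + R2
  [ 1  0  0  0 ]
  [ 0  1  0  0 ]
  [ 0  0  1  0 ]
  [ 0  0  0  1 ]
The reduced form has 4 nonzero rows.

rank = 4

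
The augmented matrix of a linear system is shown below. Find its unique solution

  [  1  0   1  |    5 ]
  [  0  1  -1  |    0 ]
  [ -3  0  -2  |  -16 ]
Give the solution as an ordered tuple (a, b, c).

(6, -1, -1)

ρ3 ← ρ3 + 3·ρ1
ρ2 ← ρ2 + ρ3
ρ1 ← ρ1 − ρ3
Reading off the last column: a = 6, b = -1, c = -1.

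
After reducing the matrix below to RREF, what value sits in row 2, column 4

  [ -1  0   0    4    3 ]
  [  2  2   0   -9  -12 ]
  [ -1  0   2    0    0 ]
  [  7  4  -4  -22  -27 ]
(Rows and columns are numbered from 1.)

-1/2

Multiply R1 by -1.
  [  1  0   0   -4   -3 ]
  [  2  2   0   -9  -12 ]
  [ -1  0   2    0    0 ]
  [  7  4  -4  -22  -27 ]
Subtract 2 times R1 from R2.
  [  1  0   0   -4   -3 ]
  [  0  2   0   -1   -6 ]
  [ -1  0   2    0    0 ]
  [  7  4  -4  -22  -27 ]
Add R1 to R3.
  [ 1  0   0   -4   -3 ]
  [ 0  2   0   -1   -6 ]
  [ 0  0   2   -4   -3 ]
  [ 7  4  -4  -22  -27 ]
Subtract 7 times R1 from R4.
  [ 1  0   0  -4  -3 ]
  [ 0  2   0  -1  -6 ]
  [ 0  0   2  -4  -3 ]
  [ 0  4  -4   6  -6 ]
Multiply R2 by 1/2.
  [ 1  0   0    -4  -3 ]
  [ 0  1   0  -1/2  -3 ]
  [ 0  0   2    -4  -3 ]
  [ 0  4  -4     6  -6 ]
Subtract 4 times R2 from R4.
  [ 1  0   0    -4  -3 ]
  [ 0  1   0  -1/2  -3 ]
  [ 0  0   2    -4  -3 ]
  [ 0  0  -4     8   6 ]
Multiply R3 by 1/2.
  [ 1  0   0    -4    -3 ]
  [ 0  1   0  -1/2    -3 ]
  [ 0  0   1    -2  -3/2 ]
  [ 0  0  -4     8     6 ]
Add 4 times R3 to R4.
  [ 1  0  0    -4    -3 ]
  [ 0  1  0  -1/2    -3 ]
  [ 0  0  1    -2  -3/2 ]
  [ 0  0  0     0     0 ]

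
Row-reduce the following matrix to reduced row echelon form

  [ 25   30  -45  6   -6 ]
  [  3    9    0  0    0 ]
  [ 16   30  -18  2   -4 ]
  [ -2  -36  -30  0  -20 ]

R1 → 1/25·R1
  [  1  6/5  -9/5  6/25  -6/25 ]
  [  3    9     0     0      0 ]
  [ 16   30   -18     2     -4 ]
  [ -2  -36   -30     0    -20 ]
R2 → R2 − 3·R1
  [  1   6/5  -9/5    6/25  -6/25 ]
  [  0  27/5  27/5  -18/25  18/25 ]
  [ 16    30   -18       2     -4 ]
  [ -2   -36   -30       0    -20 ]
R3 → R3 − 16·R1
  [  1   6/5  -9/5    6/25  -6/25 ]
  [  0  27/5  27/5  -18/25  18/25 ]
  [  0  54/5  54/5  -46/25  -4/25 ]
  [ -2   -36   -30       0    -20 ]
R4 → R4 + 2·R1
  [ 1     6/5    -9/5    6/25    -6/25 ]
  [ 0    27/5    27/5  -18/25    18/25 ]
  [ 0    54/5    54/5  -46/25    -4/25 ]
  [ 0  -168/5  -168/5   12/25  -512/25 ]
R2 → 5/27·R2
  [ 1     6/5    -9/5    6/25    -6/25 ]
  [ 0       1       1   -2/15     2/15 ]
  [ 0    54/5    54/5  -46/25    -4/25 ]
  [ 0  -168/5  -168/5   12/25  -512/25 ]
R3 → R3 − 54/5·R2
  [ 1     6/5    -9/5   6/25    -6/25 ]
  [ 0       1       1  -2/15     2/15 ]
  [ 0       0       0   -2/5     -8/5 ]
  [ 0  -168/5  -168/5  12/25  -512/25 ]
R4 → R4 + 168/5·R2
  [ 1  6/5  -9/5   6/25  -6/25 ]
  [ 0    1     1  -2/15   2/15 ]
  [ 0    0     0   -2/5   -8/5 ]
  [ 0    0     0     -4    -16 ]
R3 → -5/2·R3
  [ 1  6/5  -9/5   6/25  -6/25 ]
  [ 0    1     1  -2/15   2/15 ]
  [ 0    0     0      1      4 ]
  [ 0    0     0     -4    -16 ]
R4 → R4 + 4·R3
  [ 1  6/5  -9/5   6/25  -6/25 ]
  [ 0    1     1  -2/15   2/15 ]
  [ 0    0     0      1      4 ]
  [ 0    0     0      0      0 ]
R2 → R2 + 2/15·R3
  [ 1  6/5  -9/5  6/25  -6/25 ]
  [ 0    1     1     0    2/3 ]
  [ 0    0     0     1      4 ]
  [ 0    0     0     0      0 ]
R1 → R1 − 6/25·R3
  [ 1  6/5  -9/5  0  -6/5 ]
  [ 0    1     1  0   2/3 ]
  [ 0    0     0  1     4 ]
  [ 0    0     0  0     0 ]
R1 → R1 − 6/5·R2
  [ 1  0  -3  0   -2 ]
  [ 0  1   1  0  2/3 ]
  [ 0  0   0  1    4 ]
  [ 0  0   0  0    0 ]

[[1, 0, -3, 0, -2], [0, 1, 1, 0, 2/3], [0, 0, 0, 1, 4], [0, 0, 0, 0, 0]]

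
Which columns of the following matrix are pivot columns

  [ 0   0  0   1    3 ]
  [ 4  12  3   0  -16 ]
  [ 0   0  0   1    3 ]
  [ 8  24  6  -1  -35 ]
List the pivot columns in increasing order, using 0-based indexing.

r1 <-> r2
  [ 4  12  3   0  -16 ]
  [ 0   0  0   1    3 ]
  [ 0   0  0   1    3 ]
  [ 8  24  6  -1  -35 ]
r1 ← 1/4·r1
  [ 1   3  3/4   0   -4 ]
  [ 0   0    0   1    3 ]
  [ 0   0    0   1    3 ]
  [ 8  24    6  -1  -35 ]
r4 ← r4 − 8·r1
  [ 1  3  3/4   0  -4 ]
  [ 0  0    0   1   3 ]
  [ 0  0    0   1   3 ]
  [ 0  0    0  -1  -3 ]
r3 ← r3 − r2
  [ 1  3  3/4   0  -4 ]
  [ 0  0    0   1   3 ]
  [ 0  0    0   0   0 ]
  [ 0  0    0  -1  -3 ]
r4 ← r4 + r2
  [ 1  3  3/4  0  -4 ]
  [ 0  0    0  1   3 ]
  [ 0  0    0  0   0 ]
  [ 0  0    0  0   0 ]
Pivot columns are the columns containing a leading 1.

0, 3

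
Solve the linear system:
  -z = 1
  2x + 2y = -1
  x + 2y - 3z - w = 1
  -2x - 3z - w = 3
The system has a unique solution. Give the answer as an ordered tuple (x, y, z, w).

Form the augmented matrix and row-reduce:
  [  0  0  -1   0  |   1 ]
  [  2  2   0   0  |  -1 ]
  [  1  2  -3  -1  |   1 ]
  [ -2  0  -3  -1  |   3 ]
R1 <=> R2
  [  2  2   0   0  |  -1 ]
  [  0  0  -1   0  |   1 ]
  [  1  2  -3  -1  |   1 ]
  [ -2  0  -3  -1  |   3 ]
R1 → 1/2·R1
  [  1  1   0   0  |  -1/2 ]
  [  0  0  -1   0  |     1 ]
  [  1  2  -3  -1  |     1 ]
  [ -2  0  -3  -1  |     3 ]
R3 → R3 − R1
  [  1  1   0   0  |  -1/2 ]
  [  0  0  -1   0  |     1 ]
  [  0  1  -3  -1  |   3/2 ]
  [ -2  0  -3  -1  |     3 ]
R4 → R4 + 2·R1
  [ 1  1   0   0  |  -1/2 ]
  [ 0  0  -1   0  |     1 ]
  [ 0  1  -3  -1  |   3/2 ]
  [ 0  2  -3  -1  |     2 ]
R2 <=> R3
  [ 1  1   0   0  |  -1/2 ]
  [ 0  1  -3  -1  |   3/2 ]
  [ 0  0  -1   0  |     1 ]
  [ 0  2  -3  -1  |     2 ]
R4 → R4 − 2·R2
  [ 1  1   0   0  |  -1/2 ]
  [ 0  1  -3  -1  |   3/2 ]
  [ 0  0  -1   0  |     1 ]
  [ 0  0   3   1  |    -1 ]
R3 → -1·R3
  [ 1  1   0   0  |  -1/2 ]
  [ 0  1  -3  -1  |   3/2 ]
  [ 0  0   1   0  |    -1 ]
  [ 0  0   3   1  |    -1 ]
R4 → R4 − 3·R3
  [ 1  1   0   0  |  -1/2 ]
  [ 0  1  -3  -1  |   3/2 ]
  [ 0  0   1   0  |    -1 ]
  [ 0  0   0   1  |     2 ]
R2 → R2 + R4
  [ 1  1   0  0  |  -1/2 ]
  [ 0  1  -3  0  |   7/2 ]
  [ 0  0   1  0  |    -1 ]
  [ 0  0   0  1  |     2 ]
R2 → R2 + 3·R3
  [ 1  1  0  0  |  -1/2 ]
  [ 0  1  0  0  |   1/2 ]
  [ 0  0  1  0  |    -1 ]
  [ 0  0  0  1  |     2 ]
R1 → R1 − R2
  [ 1  0  0  0  |   -1 ]
  [ 0  1  0  0  |  1/2 ]
  [ 0  0  1  0  |   -1 ]
  [ 0  0  0  1  |    2 ]
Reading off the last column: x = -1, y = 1/2, z = -1, w = 2.

(-1, 1/2, -1, 2)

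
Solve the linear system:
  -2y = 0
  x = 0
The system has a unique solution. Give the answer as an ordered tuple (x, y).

(0, 0)

Form the augmented matrix and row-reduce:
  [ 0  -2  |  0 ]
  [ 1   0  |  0 ]
R1 ↔ R2
  [ 1   0  |  0 ]
  [ 0  -2  |  0 ]
R2 -> -1/2·R2
  [ 1  0  |  0 ]
  [ 0  1  |  0 ]
Reading off the last column: x = 0, y = 0.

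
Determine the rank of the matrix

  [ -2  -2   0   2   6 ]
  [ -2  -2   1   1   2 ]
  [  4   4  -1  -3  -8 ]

rank = 2

R1 := -1/2·R1
  [  1   1   0  -1  -3 ]
  [ -2  -2   1   1   2 ]
  [  4   4  -1  -3  -8 ]
R2 := R2 + 2·R1
  [ 1  1   0  -1  -3 ]
  [ 0  0   1  -1  -4 ]
  [ 4  4  -1  -3  -8 ]
R3 := R3 − 4·R1
  [ 1  1   0  -1  -3 ]
  [ 0  0   1  -1  -4 ]
  [ 0  0  -1   1   4 ]
R3 := R3 + R2
  [ 1  1  0  -1  -3 ]
  [ 0  0  1  -1  -4 ]
  [ 0  0  0   0   0 ]
The reduced form has 2 nonzero rows.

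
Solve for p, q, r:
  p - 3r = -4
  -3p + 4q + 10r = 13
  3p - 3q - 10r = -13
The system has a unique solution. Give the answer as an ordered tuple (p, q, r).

Form the augmented matrix and row-reduce:
  [  1   0   -3  |   -4 ]
  [ -3   4   10  |   13 ]
  [  3  -3  -10  |  -13 ]
Add 3 times ρ1 to ρ2.
  [ 1   0   -3  |   -4 ]
  [ 0   4    1  |    1 ]
  [ 3  -3  -10  |  -13 ]
Subtract 3 times ρ1 from ρ3.
  [ 1   0  -3  |  -4 ]
  [ 0   4   1  |   1 ]
  [ 0  -3  -1  |  -1 ]
Multiply ρ2 by 1/4.
  [ 1   0   -3  |   -4 ]
  [ 0   1  1/4  |  1/4 ]
  [ 0  -3   -1  |   -1 ]
Add 3 times ρ2 to ρ3.
  [ 1  0    -3  |    -4 ]
  [ 0  1   1/4  |   1/4 ]
  [ 0  0  -1/4  |  -1/4 ]
Multiply ρ3 by -4.
  [ 1  0   -3  |   -4 ]
  [ 0  1  1/4  |  1/4 ]
  [ 0  0    1  |    1 ]
Subtract 1/4 times ρ3 from ρ2.
  [ 1  0  -3  |  -4 ]
  [ 0  1   0  |   0 ]
  [ 0  0   1  |   1 ]
Add 3 times ρ3 to ρ1.
  [ 1  0  0  |  -1 ]
  [ 0  1  0  |   0 ]
  [ 0  0  1  |   1 ]
Reading off the last column: p = -1, q = 0, r = 1.

(-1, 0, 1)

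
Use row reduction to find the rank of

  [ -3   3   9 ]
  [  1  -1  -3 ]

r1 → -1/3·r1
  [ 1  -1  -3 ]
  [ 1  -1  -3 ]
r2 → r2 − r1
  [ 1  -1  -3 ]
  [ 0   0   0 ]
The reduced form has 1 nonzero row.

rank = 1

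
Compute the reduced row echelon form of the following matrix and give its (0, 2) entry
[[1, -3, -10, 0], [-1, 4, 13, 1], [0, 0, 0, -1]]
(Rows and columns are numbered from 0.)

-1

R2 ← R2 + R1
  [ 1  -3  -10   0 ]
  [ 0   1    3   1 ]
  [ 0   0    0  -1 ]
R3 ← -1·R3
  [ 1  -3  -10  0 ]
  [ 0   1    3  1 ]
  [ 0   0    0  1 ]
R2 ← R2 − R3
  [ 1  -3  -10  0 ]
  [ 0   1    3  0 ]
  [ 0   0    0  1 ]
R1 ← R1 + 3·R2
  [ 1  0  -1  0 ]
  [ 0  1   3  0 ]
  [ 0  0   0  1 ]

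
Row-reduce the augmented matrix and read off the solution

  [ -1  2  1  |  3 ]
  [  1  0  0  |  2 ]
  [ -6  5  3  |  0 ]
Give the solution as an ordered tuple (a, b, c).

ρ1 := -1·ρ1
  [  1  -2  -1  |  -3 ]
  [  1   0   0  |   2 ]
  [ -6   5   3  |   0 ]
ρ2 := ρ2 − ρ1
  [  1  -2  -1  |  -3 ]
  [  0   2   1  |   5 ]
  [ -6   5   3  |   0 ]
ρ3 := ρ3 + 6·ρ1
  [ 1  -2  -1  |   -3 ]
  [ 0   2   1  |    5 ]
  [ 0  -7  -3  |  -18 ]
ρ2 := 1/2·ρ2
  [ 1  -2   -1  |   -3 ]
  [ 0   1  1/2  |  5/2 ]
  [ 0  -7   -3  |  -18 ]
ρ3 := ρ3 + 7·ρ2
  [ 1  -2   -1  |    -3 ]
  [ 0   1  1/2  |   5/2 ]
  [ 0   0  1/2  |  -1/2 ]
ρ3 := 2·ρ3
  [ 1  -2   -1  |   -3 ]
  [ 0   1  1/2  |  5/2 ]
  [ 0   0    1  |   -1 ]
ρ2 := ρ2 − 1/2·ρ3
  [ 1  -2  -1  |  -3 ]
  [ 0   1   0  |   3 ]
  [ 0   0   1  |  -1 ]
ρ1 := ρ1 + ρ3
  [ 1  -2  0  |  -4 ]
  [ 0   1  0  |   3 ]
  [ 0   0  1  |  -1 ]
ρ1 := ρ1 + 2·ρ2
  [ 1  0  0  |   2 ]
  [ 0  1  0  |   3 ]
  [ 0  0  1  |  -1 ]
Reading off the last column: a = 2, b = 3, c = -1.

(2, 3, -1)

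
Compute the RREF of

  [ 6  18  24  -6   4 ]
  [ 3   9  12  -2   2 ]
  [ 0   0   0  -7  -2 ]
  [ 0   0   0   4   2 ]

R1 := 1/6·R1
  [ 1  3   4  -1  2/3 ]
  [ 3  9  12  -2    2 ]
  [ 0  0   0  -7   -2 ]
  [ 0  0   0   4    2 ]
R2 := R2 − 3·R1
  [ 1  3  4  -1  2/3 ]
  [ 0  0  0   1    0 ]
  [ 0  0  0  -7   -2 ]
  [ 0  0  0   4    2 ]
R3 := R3 + 7·R2
  [ 1  3  4  -1  2/3 ]
  [ 0  0  0   1    0 ]
  [ 0  0  0   0   -2 ]
  [ 0  0  0   4    2 ]
R4 := R4 − 4·R2
  [ 1  3  4  -1  2/3 ]
  [ 0  0  0   1    0 ]
  [ 0  0  0   0   -2 ]
  [ 0  0  0   0    2 ]
R3 := -1/2·R3
  [ 1  3  4  -1  2/3 ]
  [ 0  0  0   1    0 ]
  [ 0  0  0   0    1 ]
  [ 0  0  0   0    2 ]
R4 := R4 − 2·R3
  [ 1  3  4  -1  2/3 ]
  [ 0  0  0   1    0 ]
  [ 0  0  0   0    1 ]
  [ 0  0  0   0    0 ]
R1 := R1 − 2/3·R3
  [ 1  3  4  -1  0 ]
  [ 0  0  0   1  0 ]
  [ 0  0  0   0  1 ]
  [ 0  0  0   0  0 ]
R1 := R1 + R2
  [ 1  3  4  0  0 ]
  [ 0  0  0  1  0 ]
  [ 0  0  0  0  1 ]
  [ 0  0  0  0  0 ]

[[1, 3, 4, 0, 0], [0, 0, 0, 1, 0], [0, 0, 0, 0, 1], [0, 0, 0, 0, 0]]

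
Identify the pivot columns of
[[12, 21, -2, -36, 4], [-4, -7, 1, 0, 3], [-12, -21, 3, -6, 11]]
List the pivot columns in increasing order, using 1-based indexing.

r1 → 1/12·r1
  [   1  7/4  -1/6  -3  1/3 ]
  [  -4   -7     1   0    3 ]
  [ -12  -21     3  -6   11 ]
r2 → r2 + 4·r1
  [   1  7/4  -1/6   -3   1/3 ]
  [   0    0   1/3  -12  13/3 ]
  [ -12  -21     3   -6    11 ]
r3 → r3 + 12·r1
  [ 1  7/4  -1/6   -3   1/3 ]
  [ 0    0   1/3  -12  13/3 ]
  [ 0    0     1  -42    15 ]
r2 → 3·r2
  [ 1  7/4  -1/6   -3  1/3 ]
  [ 0    0     1  -36   13 ]
  [ 0    0     1  -42   15 ]
r3 → r3 − r2
  [ 1  7/4  -1/6   -3  1/3 ]
  [ 0    0     1  -36   13 ]
  [ 0    0     0   -6    2 ]
r3 → -1/6·r3
  [ 1  7/4  -1/6   -3   1/3 ]
  [ 0    0     1  -36    13 ]
  [ 0    0     0    1  -1/3 ]
r2 → r2 + 36·r3
  [ 1  7/4  -1/6  -3   1/3 ]
  [ 0    0     1   0     1 ]
  [ 0    0     0   1  -1/3 ]
r1 → r1 + 3·r3
  [ 1  7/4  -1/6  0  -2/3 ]
  [ 0    0     1  0     1 ]
  [ 0    0     0  1  -1/3 ]
r1 → r1 + 1/6·r2
  [ 1  7/4  0  0  -1/2 ]
  [ 0    0  1  0     1 ]
  [ 0    0  0  1  -1/3 ]
Pivot columns are the columns containing a leading 1.

1, 3, 4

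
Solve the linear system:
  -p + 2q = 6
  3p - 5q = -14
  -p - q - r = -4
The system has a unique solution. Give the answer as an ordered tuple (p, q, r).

Form the augmented matrix and row-reduce:
  [ -1   2   0  |    6 ]
  [  3  -5   0  |  -14 ]
  [ -1  -1  -1  |   -4 ]
Multiply ρ1 by -1.
Subtract 3 times ρ1 from ρ2.
Add ρ1 to ρ3.
Add 3 times ρ2 to ρ3.
Multiply ρ3 by -1.
Add 2 times ρ2 to ρ1.
Reading off the last column: p = 2, q = 4, r = -2.

(2, 4, -2)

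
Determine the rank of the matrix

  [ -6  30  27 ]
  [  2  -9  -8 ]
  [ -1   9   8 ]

rank = 3

Multiply R1 by -1/6.
  [  1  -5  -9/2 ]
  [  2  -9    -8 ]
  [ -1   9     8 ]
Subtract 2 times R1 from R2.
  [  1  -5  -9/2 ]
  [  0   1     1 ]
  [ -1   9     8 ]
Add R1 to R3.
  [ 1  -5  -9/2 ]
  [ 0   1     1 ]
  [ 0   4   7/2 ]
Subtract 4 times R2 from R3.
  [ 1  -5  -9/2 ]
  [ 0   1     1 ]
  [ 0   0  -1/2 ]
Multiply R3 by -2.
  [ 1  -5  -9/2 ]
  [ 0   1     1 ]
  [ 0   0     1 ]
Subtract R3 from R2.
  [ 1  -5  -9/2 ]
  [ 0   1     0 ]
  [ 0   0     1 ]
Add 9/2 times R3 to R1.
  [ 1  -5  0 ]
  [ 0   1  0 ]
  [ 0   0  1 ]
Add 5 times R2 to R1.
  [ 1  0  0 ]
  [ 0  1  0 ]
  [ 0  0  1 ]
The reduced form has 3 nonzero rows.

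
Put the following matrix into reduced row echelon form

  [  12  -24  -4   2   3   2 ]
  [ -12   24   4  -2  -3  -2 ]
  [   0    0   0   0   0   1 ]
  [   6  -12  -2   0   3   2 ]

R1 := 1/12·R1
  [   1   -2  -1/3  1/6  1/4  1/6 ]
  [ -12   24     4   -2   -3   -2 ]
  [   0    0     0    0    0    1 ]
  [   6  -12    -2    0    3    2 ]
R2 := R2 + 12·R1
  [ 1   -2  -1/3  1/6  1/4  1/6 ]
  [ 0    0     0    0    0    0 ]
  [ 0    0     0    0    0    1 ]
  [ 6  -12    -2    0    3    2 ]
R4 := R4 − 6·R1
  [ 1  -2  -1/3  1/6  1/4  1/6 ]
  [ 0   0     0    0    0    0 ]
  [ 0   0     0    0    0    1 ]
  [ 0   0     0   -1  3/2    1 ]
R2 <-> R4
  [ 1  -2  -1/3  1/6  1/4  1/6 ]
  [ 0   0     0   -1  3/2    1 ]
  [ 0   0     0    0    0    1 ]
  [ 0   0     0    0    0    0 ]
R2 := -1·R2
  [ 1  -2  -1/3  1/6   1/4  1/6 ]
  [ 0   0     0    1  -3/2   -1 ]
  [ 0   0     0    0     0    1 ]
  [ 0   0     0    0     0    0 ]
R2 := R2 + R3
  [ 1  -2  -1/3  1/6   1/4  1/6 ]
  [ 0   0     0    1  -3/2    0 ]
  [ 0   0     0    0     0    1 ]
  [ 0   0     0    0     0    0 ]
R1 := R1 − 1/6·R3
  [ 1  -2  -1/3  1/6   1/4  0 ]
  [ 0   0     0    1  -3/2  0 ]
  [ 0   0     0    0     0  1 ]
  [ 0   0     0    0     0  0 ]
R1 := R1 − 1/6·R2
  [ 1  -2  -1/3  0   1/2  0 ]
  [ 0   0     0  1  -3/2  0 ]
  [ 0   0     0  0     0  1 ]
  [ 0   0     0  0     0  0 ]

[[1, -2, -1/3, 0, 1/2, 0], [0, 0, 0, 1, -3/2, 0], [0, 0, 0, 0, 0, 1], [0, 0, 0, 0, 0, 0]]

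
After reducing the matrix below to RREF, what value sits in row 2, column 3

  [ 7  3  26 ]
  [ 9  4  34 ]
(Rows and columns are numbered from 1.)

R1 := 1/7·R1
  [ 1  3/7  26/7 ]
  [ 9    4    34 ]
R2 := R2 − 9·R1
  [ 1  3/7  26/7 ]
  [ 0  1/7   4/7 ]
R2 := 7·R2
  [ 1  3/7  26/7 ]
  [ 0    1     4 ]
R1 := R1 − 3/7·R2
  [ 1  0  2 ]
  [ 0  1  4 ]

4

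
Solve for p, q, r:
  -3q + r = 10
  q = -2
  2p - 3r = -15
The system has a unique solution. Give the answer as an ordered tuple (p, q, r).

Form the augmented matrix and row-reduce:
  [ 0  -3   1  |   10 ]
  [ 0   1   0  |   -2 ]
  [ 2   0  -3  |  -15 ]
R1 ↔ R3
  [ 2   0  -3  |  -15 ]
  [ 0   1   0  |   -2 ]
  [ 0  -3   1  |   10 ]
R1 -> 1/2·R1
  [ 1   0  -3/2  |  -15/2 ]
  [ 0   1     0  |     -2 ]
  [ 0  -3     1  |     10 ]
R3 -> R3 + 3·R2
  [ 1  0  -3/2  |  -15/2 ]
  [ 0  1     0  |     -2 ]
  [ 0  0     1  |      4 ]
R1 -> R1 + 3/2·R3
  [ 1  0  0  |  -3/2 ]
  [ 0  1  0  |    -2 ]
  [ 0  0  1  |     4 ]
Reading off the last column: p = -3/2, q = -2, r = 4.

(-3/2, -2, 4)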